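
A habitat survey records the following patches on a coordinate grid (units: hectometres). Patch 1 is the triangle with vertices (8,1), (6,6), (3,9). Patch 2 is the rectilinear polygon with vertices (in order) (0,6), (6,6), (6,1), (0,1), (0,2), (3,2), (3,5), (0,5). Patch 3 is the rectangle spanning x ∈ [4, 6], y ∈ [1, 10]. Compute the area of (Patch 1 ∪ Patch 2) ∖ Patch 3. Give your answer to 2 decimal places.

13.10

|Patch 1 ∪ Patch 2| = 24.4875.
|(Patch 1 ∪ Patch 2) ∩ Patch 3| = 11.3875.
|(Patch 1 ∪ Patch 2) ∖ Patch 3| = 24.4875 − 11.3875 = 13.10.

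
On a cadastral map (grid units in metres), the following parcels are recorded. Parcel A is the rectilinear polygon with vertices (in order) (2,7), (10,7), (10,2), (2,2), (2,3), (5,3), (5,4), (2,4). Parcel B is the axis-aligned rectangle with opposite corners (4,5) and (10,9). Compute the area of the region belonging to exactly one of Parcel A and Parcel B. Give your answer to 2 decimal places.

37.00

|Parcel A| = 37, |Parcel B| = 24, |Parcel A∩Parcel B| = 12.
|Parcel A △ Parcel B| = |Parcel A| + |Parcel B| − 2·|Parcel A∩Parcel B| = 37 + 24 − 24 = 37.00.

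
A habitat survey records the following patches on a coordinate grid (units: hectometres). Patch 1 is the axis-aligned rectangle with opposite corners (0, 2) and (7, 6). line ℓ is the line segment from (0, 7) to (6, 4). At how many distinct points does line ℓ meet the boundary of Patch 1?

The segment meets the boundary at (2,6).

1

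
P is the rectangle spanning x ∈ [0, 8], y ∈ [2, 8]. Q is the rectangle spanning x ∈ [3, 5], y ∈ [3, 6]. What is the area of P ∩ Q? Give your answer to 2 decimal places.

6.00

|P∩Q|: x∈[3,5], y∈[3,6] → 2·3 = 6.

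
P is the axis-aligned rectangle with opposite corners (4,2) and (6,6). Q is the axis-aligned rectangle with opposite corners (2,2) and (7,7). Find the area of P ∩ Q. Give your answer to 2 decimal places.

|P∩Q|: x∈[4,6], y∈[2,6] → 2·4 = 8.

8.00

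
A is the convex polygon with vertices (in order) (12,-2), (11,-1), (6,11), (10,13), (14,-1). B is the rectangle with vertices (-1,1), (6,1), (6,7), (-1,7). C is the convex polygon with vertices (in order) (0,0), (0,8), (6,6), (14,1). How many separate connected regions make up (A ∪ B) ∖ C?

(A ∪ B) ∖ C splits into 4 disjoint pieces (area 7.2637, area 37.6534, area 6, area 1.5).

4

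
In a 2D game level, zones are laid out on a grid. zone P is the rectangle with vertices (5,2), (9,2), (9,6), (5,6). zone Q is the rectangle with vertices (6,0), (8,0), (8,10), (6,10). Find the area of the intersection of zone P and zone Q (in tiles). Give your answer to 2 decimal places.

|zone P∩zone Q|: x∈[6,8], y∈[2,6] → 2·4 = 8.

8.00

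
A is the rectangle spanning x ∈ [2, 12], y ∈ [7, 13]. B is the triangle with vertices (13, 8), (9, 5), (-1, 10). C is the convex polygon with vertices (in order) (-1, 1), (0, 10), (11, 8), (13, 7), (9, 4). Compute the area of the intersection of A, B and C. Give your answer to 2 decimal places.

14.77

The intersection is the polygon with vertices (11.667,7), (5,7), (2,8.5), (2,9.571), (3.667,9.333), (11,8), (12,7.5), (12,7.25).
By the shoelace formula its area is 14.77.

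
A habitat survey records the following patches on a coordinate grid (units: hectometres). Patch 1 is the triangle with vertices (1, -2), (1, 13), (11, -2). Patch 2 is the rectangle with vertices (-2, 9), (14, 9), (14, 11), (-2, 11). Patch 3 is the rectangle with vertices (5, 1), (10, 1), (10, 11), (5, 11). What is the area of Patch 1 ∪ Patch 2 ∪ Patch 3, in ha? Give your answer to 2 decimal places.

By inclusion–exclusion:
Individual areas: |Patch 1| = 75, |Patch 2| = 32, |Patch 3| = 50.
|Patch 1∩Patch 2| = 4.
|Patch 1∩Patch 3| = 12.
|Patch 2∩Patch 3|: x∈[5,10], y∈[9,11] → 5·2 = 10.
|Patch 1∩Patch 2∩Patch 3| = 0.
|Patch 1 ∪ Patch 2 ∪ Patch 3| = 157 − 26 + 0 = 131.00.

131.00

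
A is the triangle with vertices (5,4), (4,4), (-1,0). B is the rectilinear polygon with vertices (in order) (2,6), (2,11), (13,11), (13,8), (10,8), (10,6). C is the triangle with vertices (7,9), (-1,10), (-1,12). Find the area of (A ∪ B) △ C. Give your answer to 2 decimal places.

|A ∪ B| = 51.
|(A ∪ B) ∩ C| = 3.125.
|(A ∪ B) △ C| = 51 + 8 − 6.25 = 52.75.

52.75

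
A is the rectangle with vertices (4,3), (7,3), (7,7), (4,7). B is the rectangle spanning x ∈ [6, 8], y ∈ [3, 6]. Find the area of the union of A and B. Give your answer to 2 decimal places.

15.00

By inclusion–exclusion:
Individual areas: |A| = 12, |B| = 6.
|A∩B|: x∈[6,7], y∈[3,6] → 1·3 = 3.
|A ∪ B| = 18 − 3 = 15.00.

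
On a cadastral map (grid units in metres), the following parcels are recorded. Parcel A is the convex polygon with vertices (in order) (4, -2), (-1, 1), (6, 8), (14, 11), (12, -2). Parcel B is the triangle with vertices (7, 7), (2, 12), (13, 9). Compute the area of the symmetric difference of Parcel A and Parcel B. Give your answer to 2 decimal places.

|Parcel A| = 117, |Parcel B| = 20, |Parcel A∩Parcel B| = 7.6491.
|Parcel A △ Parcel B| = |Parcel A| + |Parcel B| − 2·|Parcel A∩Parcel B| = 117 + 20 − 15.2982 = 121.70.

121.70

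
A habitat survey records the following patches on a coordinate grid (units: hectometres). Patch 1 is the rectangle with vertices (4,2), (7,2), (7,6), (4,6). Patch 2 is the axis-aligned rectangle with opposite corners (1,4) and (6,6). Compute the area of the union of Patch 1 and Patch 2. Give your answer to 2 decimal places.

By inclusion–exclusion:
Individual areas: |Patch 1| = 12, |Patch 2| = 10.
|Patch 1∩Patch 2|: x∈[4,6], y∈[4,6] → 2·2 = 4.
|Patch 1 ∪ Patch 2| = 22 − 4 = 18.00.

18.00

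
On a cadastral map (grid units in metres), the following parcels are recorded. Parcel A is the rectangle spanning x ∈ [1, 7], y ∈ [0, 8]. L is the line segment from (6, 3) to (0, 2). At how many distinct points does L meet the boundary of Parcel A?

1

The segment meets the boundary at (1,2.167).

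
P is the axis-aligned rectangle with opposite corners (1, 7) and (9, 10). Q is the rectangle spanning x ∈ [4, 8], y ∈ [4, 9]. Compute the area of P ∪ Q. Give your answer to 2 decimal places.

36.00

By inclusion–exclusion:
Individual areas: |P| = 24, |Q| = 20.
|P∩Q|: x∈[4,8], y∈[7,9] → 4·2 = 8.
|P ∪ Q| = 44 − 8 = 36.00.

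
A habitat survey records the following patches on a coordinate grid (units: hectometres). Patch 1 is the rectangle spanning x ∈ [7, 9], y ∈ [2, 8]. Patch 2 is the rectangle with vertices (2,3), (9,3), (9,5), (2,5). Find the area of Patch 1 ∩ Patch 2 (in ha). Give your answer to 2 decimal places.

|Patch 1∩Patch 2|: x∈[7,9], y∈[3,5] → 2·2 = 4.

4.00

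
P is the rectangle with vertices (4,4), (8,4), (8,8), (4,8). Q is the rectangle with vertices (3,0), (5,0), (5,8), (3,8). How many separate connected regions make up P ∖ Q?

P ∖ Q is a single connected region.

1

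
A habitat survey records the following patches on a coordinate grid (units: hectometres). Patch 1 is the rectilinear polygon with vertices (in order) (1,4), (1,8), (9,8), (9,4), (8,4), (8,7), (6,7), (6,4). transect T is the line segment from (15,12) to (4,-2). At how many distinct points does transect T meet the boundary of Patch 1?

The segment meets the boundary at (8.714,4), (9,4.364).

2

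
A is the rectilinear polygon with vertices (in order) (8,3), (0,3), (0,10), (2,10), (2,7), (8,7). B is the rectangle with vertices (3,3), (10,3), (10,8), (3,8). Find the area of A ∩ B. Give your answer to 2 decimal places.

The intersection is the polygon with vertices (3,3), (3,7), (8,7), (8,3).
By the shoelace formula its area is 20.00.

20.00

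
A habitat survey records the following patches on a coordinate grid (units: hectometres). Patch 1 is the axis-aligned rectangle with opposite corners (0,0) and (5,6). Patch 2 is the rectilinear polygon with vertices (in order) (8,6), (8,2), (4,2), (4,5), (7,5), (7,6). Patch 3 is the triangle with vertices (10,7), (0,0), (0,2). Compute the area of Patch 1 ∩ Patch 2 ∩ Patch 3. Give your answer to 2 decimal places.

The intersection is the polygon with vertices (4,4), (5,4.5), (5,3.5), (4,2.8).
By the shoelace formula its area is 1.10.

1.10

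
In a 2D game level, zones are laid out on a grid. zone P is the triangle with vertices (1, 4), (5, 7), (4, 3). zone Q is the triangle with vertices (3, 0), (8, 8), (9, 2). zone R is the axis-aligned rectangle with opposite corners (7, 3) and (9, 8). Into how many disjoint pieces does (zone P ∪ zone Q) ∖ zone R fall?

(zone P ∪ zone Q) ∖ zone R splits into 2 disjoint pieces (area 6.5, area 12.7167).

2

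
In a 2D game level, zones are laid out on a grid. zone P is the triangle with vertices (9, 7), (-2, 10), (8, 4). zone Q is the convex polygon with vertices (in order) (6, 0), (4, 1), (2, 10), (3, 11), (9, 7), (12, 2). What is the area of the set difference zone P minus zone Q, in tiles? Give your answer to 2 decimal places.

3.22

|zone P| = 18, |zone P∩zone Q| = 14.7841.
|zone P ∖ zone Q| = |zone P| − |zone P∩zone Q| = 18 − 14.7841 = 3.22.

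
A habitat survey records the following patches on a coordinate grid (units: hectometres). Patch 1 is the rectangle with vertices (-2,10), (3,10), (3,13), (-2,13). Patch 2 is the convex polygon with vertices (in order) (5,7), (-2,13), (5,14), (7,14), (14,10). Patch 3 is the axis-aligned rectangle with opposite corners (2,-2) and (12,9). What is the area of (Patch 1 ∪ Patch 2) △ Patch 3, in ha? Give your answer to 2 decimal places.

|Patch 1 ∪ Patch 2| = 65.25.
|(Patch 1 ∪ Patch 2) ∩ Patch 3| = 8.3333.
|(Patch 1 ∪ Patch 2) △ Patch 3| = 65.25 + 110 − 16.6667 = 158.58.

158.58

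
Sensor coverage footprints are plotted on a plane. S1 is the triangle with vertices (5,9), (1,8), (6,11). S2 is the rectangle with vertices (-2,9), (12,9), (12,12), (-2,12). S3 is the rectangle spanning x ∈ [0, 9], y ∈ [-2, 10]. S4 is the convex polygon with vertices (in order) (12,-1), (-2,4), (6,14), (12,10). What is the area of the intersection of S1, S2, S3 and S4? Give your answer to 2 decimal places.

The intersection is the polygon with vertices (2.667,9), (4.333,10), (5.5,10), (5,9).
By the shoelace formula its area is 1.75.

1.75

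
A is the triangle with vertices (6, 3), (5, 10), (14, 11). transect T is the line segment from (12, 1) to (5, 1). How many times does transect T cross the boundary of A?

0

The segment lies entirely outside A and never meets its boundary.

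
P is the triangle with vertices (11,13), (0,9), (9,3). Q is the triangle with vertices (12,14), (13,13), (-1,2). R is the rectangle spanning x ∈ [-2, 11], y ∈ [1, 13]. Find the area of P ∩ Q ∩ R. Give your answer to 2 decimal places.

The intersection is the polygon with vertices (10.627,11.136), (4.279,6.147), (3.823,6.452), (10.863,12.95), (11,13).
By the shoelace formula its area is 7.84.

7.84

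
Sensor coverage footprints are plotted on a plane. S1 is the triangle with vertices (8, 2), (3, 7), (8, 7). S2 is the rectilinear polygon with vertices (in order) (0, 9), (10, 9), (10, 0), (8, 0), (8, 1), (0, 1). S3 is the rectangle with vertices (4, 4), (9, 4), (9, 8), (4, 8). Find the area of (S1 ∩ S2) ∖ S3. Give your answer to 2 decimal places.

2.50

|S1 ∩ S2| = 12.5.
|(S1 ∩ S2) ∩ S3| = 10.
|(S1 ∩ S2) ∖ S3| = 12.5 − 10 = 2.50.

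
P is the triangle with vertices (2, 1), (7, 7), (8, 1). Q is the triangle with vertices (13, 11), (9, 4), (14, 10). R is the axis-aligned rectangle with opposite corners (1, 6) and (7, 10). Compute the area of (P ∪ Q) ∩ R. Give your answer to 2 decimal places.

The region (P ∪ Q) ∩ R is the polygon with vertices (7,7), (7,6), (6.167,6).
By the shoelace formula its area is 0.42.

0.42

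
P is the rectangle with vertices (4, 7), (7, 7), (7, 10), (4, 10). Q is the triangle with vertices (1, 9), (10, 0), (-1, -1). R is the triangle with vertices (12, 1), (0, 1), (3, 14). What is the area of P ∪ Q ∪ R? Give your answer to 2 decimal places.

By inclusion–exclusion:
Individual areas: |P| = 9, |Q| = 54, |R| = 78.
|P∩Q| = 0.
|P∩R| = 7.906.
|Q∩R| = 32.9062.
|P∩Q∩R| = 0.
|P ∪ Q ∪ R| = 141 − 40.8122 + 0 = 100.19.

100.19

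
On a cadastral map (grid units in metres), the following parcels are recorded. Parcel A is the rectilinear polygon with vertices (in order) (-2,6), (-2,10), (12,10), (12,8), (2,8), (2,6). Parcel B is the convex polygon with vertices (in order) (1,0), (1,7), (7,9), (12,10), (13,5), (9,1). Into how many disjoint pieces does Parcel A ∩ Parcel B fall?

2

Parcel A ∩ Parcel B splits into 2 disjoint pieces (area 9, area 1.1667).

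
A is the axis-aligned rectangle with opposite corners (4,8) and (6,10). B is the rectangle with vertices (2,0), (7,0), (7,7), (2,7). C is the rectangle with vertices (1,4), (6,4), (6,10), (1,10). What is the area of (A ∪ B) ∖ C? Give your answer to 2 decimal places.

|A ∪ B| = 39.
|(A ∪ B) ∩ C| = 16.
|(A ∪ B) ∖ C| = 39 − 16 = 23.00.

23.00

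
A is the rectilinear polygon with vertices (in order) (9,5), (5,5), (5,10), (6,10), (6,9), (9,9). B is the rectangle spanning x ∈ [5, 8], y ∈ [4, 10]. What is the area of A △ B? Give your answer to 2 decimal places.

|A| = 17, |B| = 18, |A∩B| = 13.
|A △ B| = |A| + |B| − 2·|A∩B| = 17 + 18 − 26 = 9.00.

9.00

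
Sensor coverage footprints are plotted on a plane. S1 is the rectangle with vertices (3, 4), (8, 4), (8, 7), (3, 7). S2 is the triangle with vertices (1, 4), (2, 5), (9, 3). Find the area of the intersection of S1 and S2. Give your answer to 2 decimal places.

0.89

The intersection is the polygon with vertices (3,4), (3,4.714), (5.5,4).
By the shoelace formula its area is 0.89.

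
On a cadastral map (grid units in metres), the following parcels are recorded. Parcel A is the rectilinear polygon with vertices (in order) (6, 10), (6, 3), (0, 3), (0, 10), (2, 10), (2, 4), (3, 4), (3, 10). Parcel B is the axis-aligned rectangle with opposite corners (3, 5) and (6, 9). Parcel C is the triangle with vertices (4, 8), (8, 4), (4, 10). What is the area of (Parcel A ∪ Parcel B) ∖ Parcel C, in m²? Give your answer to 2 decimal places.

33.00

|Parcel A ∪ Parcel B| = 36.
|(Parcel A ∪ Parcel B) ∩ Parcel C| = 3.
|(Parcel A ∪ Parcel B) ∖ Parcel C| = 36 − 3 = 33.00.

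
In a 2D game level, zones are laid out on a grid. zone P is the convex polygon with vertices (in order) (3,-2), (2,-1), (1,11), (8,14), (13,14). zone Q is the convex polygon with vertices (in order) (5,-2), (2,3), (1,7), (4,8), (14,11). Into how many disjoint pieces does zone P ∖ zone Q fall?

2

zone P ∖ zone Q splits into 2 disjoint pieces (area 6.3673, area 46.0129).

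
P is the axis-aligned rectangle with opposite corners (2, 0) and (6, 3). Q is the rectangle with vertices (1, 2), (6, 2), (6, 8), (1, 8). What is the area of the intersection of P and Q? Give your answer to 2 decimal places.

4.00

|P∩Q|: x∈[2,6], y∈[2,3] → 4·1 = 4.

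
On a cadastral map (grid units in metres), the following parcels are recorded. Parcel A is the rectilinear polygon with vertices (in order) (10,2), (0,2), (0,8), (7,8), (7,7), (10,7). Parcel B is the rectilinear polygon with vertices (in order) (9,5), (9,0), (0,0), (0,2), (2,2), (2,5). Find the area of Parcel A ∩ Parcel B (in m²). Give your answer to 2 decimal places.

21.00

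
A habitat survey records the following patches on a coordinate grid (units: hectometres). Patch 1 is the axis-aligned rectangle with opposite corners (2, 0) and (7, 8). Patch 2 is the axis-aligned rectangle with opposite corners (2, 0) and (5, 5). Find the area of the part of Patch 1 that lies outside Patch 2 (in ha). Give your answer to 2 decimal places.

|Patch 1∩Patch 2|: x∈[2,5], y∈[0,5] → 3·5 = 15.
|Patch 1| = 40.
|Patch 1 ∖ Patch 2| = |Patch 1| − |Patch 1∩Patch 2| = 40 − 15 = 25.00.

25.00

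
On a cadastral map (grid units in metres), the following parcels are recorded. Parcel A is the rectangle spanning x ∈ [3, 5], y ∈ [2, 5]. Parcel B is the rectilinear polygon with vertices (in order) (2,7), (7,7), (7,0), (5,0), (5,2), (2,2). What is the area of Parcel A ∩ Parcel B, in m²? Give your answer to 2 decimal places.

6.00

The intersection is the polygon with vertices (3,5), (5,5), (5,2), (3,2).
By the shoelace formula its area is 6.00.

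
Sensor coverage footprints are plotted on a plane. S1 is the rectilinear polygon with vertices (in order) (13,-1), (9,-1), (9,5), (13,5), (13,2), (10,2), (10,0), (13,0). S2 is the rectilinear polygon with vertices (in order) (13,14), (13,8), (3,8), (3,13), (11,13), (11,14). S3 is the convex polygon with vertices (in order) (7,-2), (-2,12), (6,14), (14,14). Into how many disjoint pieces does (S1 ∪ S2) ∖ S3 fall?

(S1 ∪ S2) ∖ S3 splits into 2 disjoint pieces (area 16.7098, area 3.0179).

2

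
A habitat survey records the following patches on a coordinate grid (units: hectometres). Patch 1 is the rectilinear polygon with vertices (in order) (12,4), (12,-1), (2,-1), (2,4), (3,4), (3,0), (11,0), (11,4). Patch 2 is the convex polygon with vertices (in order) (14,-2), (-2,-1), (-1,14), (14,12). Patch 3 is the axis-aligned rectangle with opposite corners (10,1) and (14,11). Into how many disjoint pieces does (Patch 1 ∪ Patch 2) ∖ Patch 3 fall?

(Patch 1 ∪ Patch 2) ∖ Patch 3 is a single connected region.

1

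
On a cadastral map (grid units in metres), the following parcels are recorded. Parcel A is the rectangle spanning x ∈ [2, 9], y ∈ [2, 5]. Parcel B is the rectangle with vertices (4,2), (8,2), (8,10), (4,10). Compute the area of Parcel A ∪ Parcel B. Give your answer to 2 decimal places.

41.00

By inclusion–exclusion:
Individual areas: |Parcel A| = 21, |Parcel B| = 32.
|Parcel A∩Parcel B|: x∈[4,8], y∈[2,5] → 4·3 = 12.
|Parcel A ∪ Parcel B| = 53 − 12 = 41.00.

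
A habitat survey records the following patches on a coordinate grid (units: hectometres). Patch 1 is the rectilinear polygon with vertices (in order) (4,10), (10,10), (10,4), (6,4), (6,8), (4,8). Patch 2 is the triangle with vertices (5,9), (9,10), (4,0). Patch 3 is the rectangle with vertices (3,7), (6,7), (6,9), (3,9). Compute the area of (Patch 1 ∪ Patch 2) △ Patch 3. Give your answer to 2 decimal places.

36.11

|Patch 1 ∪ Patch 2| = 36.4444.
|(Patch 1 ∪ Patch 2) ∩ Patch 3| = 3.1667.
|(Patch 1 ∪ Patch 2) △ Patch 3| = 36.4444 + 6 − 6.3333 = 36.11.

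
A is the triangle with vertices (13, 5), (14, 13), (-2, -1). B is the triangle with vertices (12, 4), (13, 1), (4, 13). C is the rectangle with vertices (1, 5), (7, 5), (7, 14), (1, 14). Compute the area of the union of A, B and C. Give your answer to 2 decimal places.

By inclusion–exclusion:
Individual areas: |A| = 57, |B| = 7.5, |C| = 54.
|A∩B| = 3.4969.
|A∩C| = 2.0089.
|B∩C| = 0.9375.
|A∩B∩C| = 0.
|A ∪ B ∪ C| = 118.5 − 6.4434 + 0 = 112.06.

112.06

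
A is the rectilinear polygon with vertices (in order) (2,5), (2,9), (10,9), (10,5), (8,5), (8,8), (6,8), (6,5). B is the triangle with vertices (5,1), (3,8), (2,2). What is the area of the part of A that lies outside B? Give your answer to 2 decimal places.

|A| = 26, |A∩B| = 2.0357.
|A ∖ B| = |A| − |A∩B| = 26 − 2.0357 = 23.96.

23.96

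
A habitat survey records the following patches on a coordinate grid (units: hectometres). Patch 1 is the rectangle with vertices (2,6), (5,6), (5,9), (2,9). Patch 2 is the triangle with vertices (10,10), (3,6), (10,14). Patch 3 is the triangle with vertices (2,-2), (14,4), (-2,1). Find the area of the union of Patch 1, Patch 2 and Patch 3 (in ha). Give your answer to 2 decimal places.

By inclusion–exclusion:
Individual areas: |Patch 1| = 9, |Patch 2| = 14, |Patch 3| = 30.
|Patch 1∩Patch 2| = 1.1429.
|Patch 1∩Patch 3| = 0.
|Patch 2∩Patch 3| = 0.
|Patch 1∩Patch 2∩Patch 3| = 0.
|Patch 1 ∪ Patch 2 ∪ Patch 3| = 53 − 1.1429 + 0 = 51.86.

51.86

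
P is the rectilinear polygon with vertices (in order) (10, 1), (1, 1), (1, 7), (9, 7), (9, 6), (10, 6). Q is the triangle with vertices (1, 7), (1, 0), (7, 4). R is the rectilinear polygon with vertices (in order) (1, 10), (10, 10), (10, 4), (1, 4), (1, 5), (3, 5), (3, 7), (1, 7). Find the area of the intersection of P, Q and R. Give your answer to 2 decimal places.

6.00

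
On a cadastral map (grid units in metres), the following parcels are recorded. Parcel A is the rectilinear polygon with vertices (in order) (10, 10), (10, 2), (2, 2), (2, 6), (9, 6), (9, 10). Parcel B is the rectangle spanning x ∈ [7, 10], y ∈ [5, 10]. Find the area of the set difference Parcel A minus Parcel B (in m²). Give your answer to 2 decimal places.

|Parcel A| = 36, |Parcel A∩Parcel B| = 7.
|Parcel A ∖ Parcel B| = |Parcel A| − |Parcel A∩Parcel B| = 36 − 7 = 29.00.

29.00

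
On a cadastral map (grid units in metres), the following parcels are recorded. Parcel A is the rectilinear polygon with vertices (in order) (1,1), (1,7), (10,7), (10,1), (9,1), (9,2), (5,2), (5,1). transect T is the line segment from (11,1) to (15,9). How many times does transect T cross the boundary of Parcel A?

0

The segment lies entirely outside Parcel A and never meets its boundary.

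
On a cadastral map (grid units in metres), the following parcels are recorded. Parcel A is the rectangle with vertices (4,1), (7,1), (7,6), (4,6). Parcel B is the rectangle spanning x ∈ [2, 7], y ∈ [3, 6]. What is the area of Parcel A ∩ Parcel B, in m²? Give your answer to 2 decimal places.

9.00

|Parcel A∩Parcel B|: x∈[4,7], y∈[3,6] → 3·3 = 9.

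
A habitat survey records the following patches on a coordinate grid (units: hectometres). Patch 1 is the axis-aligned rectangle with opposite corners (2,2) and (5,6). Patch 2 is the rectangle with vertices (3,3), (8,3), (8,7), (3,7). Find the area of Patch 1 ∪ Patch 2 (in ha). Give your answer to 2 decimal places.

By inclusion–exclusion:
Individual areas: |Patch 1| = 12, |Patch 2| = 20.
|Patch 1∩Patch 2|: x∈[3,5], y∈[3,6] → 2·3 = 6.
|Patch 1 ∪ Patch 2| = 32 − 6 = 26.00.

26.00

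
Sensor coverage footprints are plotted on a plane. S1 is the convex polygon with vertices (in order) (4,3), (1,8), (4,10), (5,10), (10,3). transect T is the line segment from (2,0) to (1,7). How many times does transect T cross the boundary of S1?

0

The segment lies entirely outside S1 and never meets its boundary.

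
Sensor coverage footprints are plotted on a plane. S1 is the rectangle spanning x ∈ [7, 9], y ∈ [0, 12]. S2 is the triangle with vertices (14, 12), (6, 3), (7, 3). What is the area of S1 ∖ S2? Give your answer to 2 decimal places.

|S1| = 24, |S1∩S2| = 1.9286.
|S1 ∖ S2| = |S1| − |S1∩S2| = 24 − 1.9286 = 22.07.

22.07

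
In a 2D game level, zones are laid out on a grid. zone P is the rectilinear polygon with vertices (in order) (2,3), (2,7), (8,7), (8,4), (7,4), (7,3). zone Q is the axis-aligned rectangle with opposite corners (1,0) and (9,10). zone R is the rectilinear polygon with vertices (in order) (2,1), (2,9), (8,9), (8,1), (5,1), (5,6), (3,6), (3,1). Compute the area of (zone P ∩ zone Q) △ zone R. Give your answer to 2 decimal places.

|zone P ∩ zone Q| = 23.
|(zone P ∩ zone Q) ∩ zone R| = 17.
|(zone P ∩ zone Q) △ zone R| = 23 + 38 − 34 = 27.00.

27.00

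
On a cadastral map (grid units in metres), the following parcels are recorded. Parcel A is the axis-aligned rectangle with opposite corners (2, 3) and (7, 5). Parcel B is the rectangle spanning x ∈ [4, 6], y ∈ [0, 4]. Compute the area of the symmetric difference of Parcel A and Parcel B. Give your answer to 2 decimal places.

14.00

|Parcel A∩Parcel B|: x∈[4,6], y∈[3,4] → 2·1 = 2.
|Parcel A △ Parcel B| = |Parcel A| + |Parcel B| − 2·|Parcel A∩Parcel B| = 10 + 8 − 4 = 14.00.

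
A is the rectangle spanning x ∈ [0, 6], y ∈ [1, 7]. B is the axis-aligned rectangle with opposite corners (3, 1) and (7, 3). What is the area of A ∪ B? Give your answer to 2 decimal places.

38.00

By inclusion–exclusion:
Individual areas: |A| = 36, |B| = 8.
|A∩B|: x∈[3,6], y∈[1,3] → 3·2 = 6.
|A ∪ B| = 44 − 6 = 38.00.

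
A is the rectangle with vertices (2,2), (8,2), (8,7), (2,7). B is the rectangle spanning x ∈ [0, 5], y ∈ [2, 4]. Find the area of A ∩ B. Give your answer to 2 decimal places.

6.00

|A∩B|: x∈[2,5], y∈[2,4] → 3·2 = 6.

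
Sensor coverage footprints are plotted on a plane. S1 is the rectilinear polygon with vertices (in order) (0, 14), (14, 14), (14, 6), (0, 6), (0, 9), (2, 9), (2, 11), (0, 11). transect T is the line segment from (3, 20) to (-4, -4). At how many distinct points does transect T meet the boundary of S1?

2

The segment meets the boundary at (0.375,11), (1.25,14).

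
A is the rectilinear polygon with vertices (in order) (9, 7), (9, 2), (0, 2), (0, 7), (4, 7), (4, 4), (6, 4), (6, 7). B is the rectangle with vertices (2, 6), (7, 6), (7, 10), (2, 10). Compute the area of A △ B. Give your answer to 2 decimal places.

|A| = 39, |B| = 20, |A∩B| = 3.
|A △ B| = |A| + |B| − 2·|A∩B| = 39 + 20 − 6 = 53.00.

53.00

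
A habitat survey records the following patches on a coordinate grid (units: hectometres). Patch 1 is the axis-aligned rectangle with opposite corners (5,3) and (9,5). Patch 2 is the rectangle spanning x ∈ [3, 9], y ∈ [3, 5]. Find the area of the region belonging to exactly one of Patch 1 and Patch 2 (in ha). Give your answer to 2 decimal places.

|Patch 1∩Patch 2|: x∈[5,9], y∈[3,5] → 4·2 = 8.
|Patch 1 △ Patch 2| = |Patch 1| + |Patch 2| − 2·|Patch 1∩Patch 2| = 8 + 12 − 16 = 4.00.

4.00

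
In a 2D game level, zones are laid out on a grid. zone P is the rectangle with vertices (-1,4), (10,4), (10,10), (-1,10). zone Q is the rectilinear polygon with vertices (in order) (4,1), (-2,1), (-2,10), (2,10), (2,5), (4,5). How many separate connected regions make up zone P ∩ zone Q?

zone P ∩ zone Q is a single connected region.

1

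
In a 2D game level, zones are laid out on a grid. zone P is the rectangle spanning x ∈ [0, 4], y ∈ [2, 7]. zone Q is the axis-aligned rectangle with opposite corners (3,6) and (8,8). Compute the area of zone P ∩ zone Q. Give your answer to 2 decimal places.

|zone P∩zone Q|: x∈[3,4], y∈[6,7] → 1·1 = 1.

1.00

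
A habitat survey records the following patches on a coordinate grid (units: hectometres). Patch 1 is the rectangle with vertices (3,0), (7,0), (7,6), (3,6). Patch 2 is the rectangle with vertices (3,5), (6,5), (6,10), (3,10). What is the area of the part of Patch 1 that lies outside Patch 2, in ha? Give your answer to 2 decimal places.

|Patch 1∩Patch 2|: x∈[3,6], y∈[5,6] → 3·1 = 3.
|Patch 1| = 24.
|Patch 1 ∖ Patch 2| = |Patch 1| − |Patch 1∩Patch 2| = 24 − 3 = 21.00.

21.00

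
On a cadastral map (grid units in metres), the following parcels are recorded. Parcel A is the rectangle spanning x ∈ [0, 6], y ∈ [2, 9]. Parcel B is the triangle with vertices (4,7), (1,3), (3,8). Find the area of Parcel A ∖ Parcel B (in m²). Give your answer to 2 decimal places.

|Parcel A| = 42, |Parcel A∩Parcel B| = 3.5.
|Parcel A ∖ Parcel B| = |Parcel A| − |Parcel A∩Parcel B| = 42 − 3.5 = 38.50.

38.50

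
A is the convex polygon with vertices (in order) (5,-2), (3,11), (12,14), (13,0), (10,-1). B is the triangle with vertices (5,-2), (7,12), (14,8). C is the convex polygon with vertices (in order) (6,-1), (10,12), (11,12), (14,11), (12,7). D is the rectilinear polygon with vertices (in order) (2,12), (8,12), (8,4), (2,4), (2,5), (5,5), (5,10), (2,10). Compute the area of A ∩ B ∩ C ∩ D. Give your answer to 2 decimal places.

The intersection is the polygon with vertices (8,5.5), (8,4), (7.538,4).
By the shoelace formula its area is 0.35.

0.35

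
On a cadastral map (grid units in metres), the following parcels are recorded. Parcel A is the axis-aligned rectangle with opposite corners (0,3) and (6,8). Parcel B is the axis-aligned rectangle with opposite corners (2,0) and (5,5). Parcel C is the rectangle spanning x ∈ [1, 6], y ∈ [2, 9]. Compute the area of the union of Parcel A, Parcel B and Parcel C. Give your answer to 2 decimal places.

By inclusion–exclusion:
Individual areas: |Parcel A| = 30, |Parcel B| = 15, |Parcel C| = 35.
|Parcel A∩Parcel B|: x∈[2,5], y∈[3,5] → 3·2 = 6.
|Parcel A∩Parcel C|: x∈[1,6], y∈[3,8] → 5·5 = 25.
|Parcel B∩Parcel C|: x∈[2,5], y∈[2,5] → 3·3 = 9.
|Parcel A∩Parcel B∩Parcel C| = 6.
|Parcel A ∪ Parcel B ∪ Parcel C| = 80 − 40 + 6 = 46.00.

46.00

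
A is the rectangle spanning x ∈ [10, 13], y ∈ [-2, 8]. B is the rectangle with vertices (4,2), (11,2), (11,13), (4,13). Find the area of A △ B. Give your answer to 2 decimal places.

95.00

|A∩B|: x∈[10,11], y∈[2,8] → 1·6 = 6.
|A △ B| = |A| + |B| − 2·|A∩B| = 30 + 77 − 12 = 95.00.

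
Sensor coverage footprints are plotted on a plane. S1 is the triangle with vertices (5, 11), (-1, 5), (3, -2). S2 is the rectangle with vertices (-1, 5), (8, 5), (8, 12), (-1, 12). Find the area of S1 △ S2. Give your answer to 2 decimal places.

65.54

|S1| = 33, |S2| = 63, |S1∩S2| = 15.2308.
|S1 △ S2| = |S1| + |S2| − 2·|S1∩S2| = 33 + 63 − 30.4615 = 65.54.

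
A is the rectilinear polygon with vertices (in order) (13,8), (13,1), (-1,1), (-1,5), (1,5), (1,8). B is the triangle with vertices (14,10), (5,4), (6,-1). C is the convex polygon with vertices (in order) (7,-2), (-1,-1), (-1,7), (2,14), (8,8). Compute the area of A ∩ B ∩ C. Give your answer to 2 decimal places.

8.86

The intersection is the polygon with vertices (5,4), (7.786,5.857), (7.3,1), (5.6,1).
By the shoelace formula its area is 8.86.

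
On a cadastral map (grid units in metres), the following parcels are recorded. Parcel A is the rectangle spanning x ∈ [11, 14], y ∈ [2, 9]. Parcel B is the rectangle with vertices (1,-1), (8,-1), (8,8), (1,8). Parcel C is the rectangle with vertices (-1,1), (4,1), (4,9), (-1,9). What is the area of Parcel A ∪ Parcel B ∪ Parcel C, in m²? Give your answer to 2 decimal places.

103.00

By inclusion–exclusion:
Individual areas: |Parcel A| = 21, |Parcel B| = 63, |Parcel C| = 40.
|Parcel A∩Parcel B| = 0 (no overlap).
|Parcel A∩Parcel C| = 0 (no overlap).
|Parcel B∩Parcel C|: x∈[1,4], y∈[1,8] → 3·7 = 21.
|Parcel A∩Parcel B∩Parcel C| = 0.
|Parcel A ∪ Parcel B ∪ Parcel C| = 124 − 21 + 0 = 103.00.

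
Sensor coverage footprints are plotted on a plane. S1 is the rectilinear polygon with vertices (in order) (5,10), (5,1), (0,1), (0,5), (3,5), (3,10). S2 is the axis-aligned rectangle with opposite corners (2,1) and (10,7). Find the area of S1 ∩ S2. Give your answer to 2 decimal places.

The intersection is the polygon with vertices (5,1), (2,1), (2,5), (3,5), (3,7), (5,7).
By the shoelace formula its area is 16.00.

16.00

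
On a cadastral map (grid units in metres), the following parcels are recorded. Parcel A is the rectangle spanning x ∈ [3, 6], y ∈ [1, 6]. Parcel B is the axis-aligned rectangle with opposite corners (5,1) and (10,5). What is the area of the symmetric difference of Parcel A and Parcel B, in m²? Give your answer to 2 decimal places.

|Parcel A∩Parcel B|: x∈[5,6], y∈[1,5] → 1·4 = 4.
|Parcel A △ Parcel B| = |Parcel A| + |Parcel B| − 2·|Parcel A∩Parcel B| = 15 + 20 − 8 = 27.00.

27.00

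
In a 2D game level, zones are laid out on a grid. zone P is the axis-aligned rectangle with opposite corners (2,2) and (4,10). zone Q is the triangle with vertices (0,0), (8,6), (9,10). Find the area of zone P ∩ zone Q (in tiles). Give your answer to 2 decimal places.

2.00

The intersection is the polygon with vertices (4,3), (2.667,2), (2,2), (2,2.222), (4,4.444).
By the shoelace formula its area is 2.00.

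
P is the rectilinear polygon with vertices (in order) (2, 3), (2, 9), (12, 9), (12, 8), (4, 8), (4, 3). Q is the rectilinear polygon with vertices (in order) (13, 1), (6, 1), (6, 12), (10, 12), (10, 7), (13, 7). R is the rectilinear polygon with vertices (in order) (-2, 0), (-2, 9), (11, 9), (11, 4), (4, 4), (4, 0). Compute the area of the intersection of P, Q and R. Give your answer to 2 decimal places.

4.00

The intersection is the polygon with vertices (10,8), (6,8), (6,9), (10,9).
By the shoelace formula its area is 4.00.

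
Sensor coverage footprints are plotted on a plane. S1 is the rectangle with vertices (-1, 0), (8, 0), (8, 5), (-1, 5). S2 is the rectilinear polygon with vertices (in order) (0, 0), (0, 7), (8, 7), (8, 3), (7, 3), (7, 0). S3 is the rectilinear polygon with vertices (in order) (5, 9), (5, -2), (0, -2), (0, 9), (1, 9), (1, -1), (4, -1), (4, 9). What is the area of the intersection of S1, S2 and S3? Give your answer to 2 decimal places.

10.00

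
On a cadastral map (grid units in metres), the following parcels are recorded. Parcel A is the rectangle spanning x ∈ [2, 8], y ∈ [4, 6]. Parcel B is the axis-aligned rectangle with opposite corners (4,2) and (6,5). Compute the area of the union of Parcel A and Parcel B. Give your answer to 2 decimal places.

By inclusion–exclusion:
Individual areas: |Parcel A| = 12, |Parcel B| = 6.
|Parcel A∩Parcel B|: x∈[4,6], y∈[4,5] → 2·1 = 2.
|Parcel A ∪ Parcel B| = 18 − 2 = 16.00.

16.00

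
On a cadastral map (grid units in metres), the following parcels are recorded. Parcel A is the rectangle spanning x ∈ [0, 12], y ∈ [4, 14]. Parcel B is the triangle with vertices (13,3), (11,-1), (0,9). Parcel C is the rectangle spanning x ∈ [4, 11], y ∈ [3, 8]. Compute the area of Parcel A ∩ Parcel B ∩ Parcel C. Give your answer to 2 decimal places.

9.75

The intersection is the polygon with vertices (4,5.364), (4,7.154), (10.833,4), (5.5,4).
By the shoelace formula its area is 9.75.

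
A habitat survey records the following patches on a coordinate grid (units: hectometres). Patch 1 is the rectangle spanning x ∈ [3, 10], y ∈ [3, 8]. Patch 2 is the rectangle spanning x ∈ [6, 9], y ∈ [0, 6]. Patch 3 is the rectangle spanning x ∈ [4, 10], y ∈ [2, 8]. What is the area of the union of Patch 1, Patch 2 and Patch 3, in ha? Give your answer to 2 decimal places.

47.00

By inclusion–exclusion:
Individual areas: |Patch 1| = 35, |Patch 2| = 18, |Patch 3| = 36.
|Patch 1∩Patch 2|: x∈[6,9], y∈[3,6] → 3·3 = 9.
|Patch 1∩Patch 3|: x∈[4,10], y∈[3,8] → 6·5 = 30.
|Patch 2∩Patch 3|: x∈[6,9], y∈[2,6] → 3·4 = 12.
|Patch 1∩Patch 2∩Patch 3| = 9.
|Patch 1 ∪ Patch 2 ∪ Patch 3| = 89 − 51 + 9 = 47.00.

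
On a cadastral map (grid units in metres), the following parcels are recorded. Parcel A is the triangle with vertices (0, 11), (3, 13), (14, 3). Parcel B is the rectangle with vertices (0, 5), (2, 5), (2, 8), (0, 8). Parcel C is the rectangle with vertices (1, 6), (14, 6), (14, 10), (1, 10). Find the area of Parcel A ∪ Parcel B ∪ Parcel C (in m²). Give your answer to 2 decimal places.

By inclusion–exclusion:
Individual areas: |Parcel A| = 26, |Parcel B| = 6, |Parcel C| = 52.
|Parcel A∩Parcel B| = 0.
|Parcel A∩Parcel C| = 13.
|Parcel B∩Parcel C|: x∈[1,2], y∈[6,8] → 1·2 = 2.
|Parcel A∩Parcel B∩Parcel C| = 0.
|Parcel A ∪ Parcel B ∪ Parcel C| = 84 − 15 + 0 = 69.00.

69.00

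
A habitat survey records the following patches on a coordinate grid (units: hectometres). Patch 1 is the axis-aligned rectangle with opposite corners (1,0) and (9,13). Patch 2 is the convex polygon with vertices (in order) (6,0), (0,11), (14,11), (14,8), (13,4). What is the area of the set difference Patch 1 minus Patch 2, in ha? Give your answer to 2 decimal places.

|Patch 1| = 104, |Patch 1∩Patch 2| = 62.5119.
|Patch 1 ∖ Patch 2| = |Patch 1| − |Patch 1∩Patch 2| = 104 − 62.5119 = 41.49.

41.49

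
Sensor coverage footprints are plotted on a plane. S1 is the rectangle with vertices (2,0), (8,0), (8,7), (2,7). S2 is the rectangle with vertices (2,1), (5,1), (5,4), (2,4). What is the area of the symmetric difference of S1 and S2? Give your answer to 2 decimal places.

33.00

|S1∩S2|: x∈[2,5], y∈[1,4] → 3·3 = 9.
|S1 △ S2| = |S1| + |S2| − 2·|S1∩S2| = 42 + 9 − 18 = 33.00.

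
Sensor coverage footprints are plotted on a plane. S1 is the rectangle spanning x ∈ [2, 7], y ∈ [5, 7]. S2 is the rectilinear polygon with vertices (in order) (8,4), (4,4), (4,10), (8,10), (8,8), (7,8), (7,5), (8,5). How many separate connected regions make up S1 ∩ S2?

1

S1 ∩ S2 is a single connected region.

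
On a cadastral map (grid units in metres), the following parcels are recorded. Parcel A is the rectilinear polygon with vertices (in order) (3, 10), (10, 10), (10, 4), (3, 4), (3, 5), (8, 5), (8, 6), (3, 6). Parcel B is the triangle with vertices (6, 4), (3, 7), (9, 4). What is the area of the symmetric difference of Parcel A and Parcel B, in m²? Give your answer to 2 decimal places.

35.50

|Parcel A| = 37, |Parcel B| = 4.5, |Parcel A∩Parcel B| = 3.
|Parcel A △ Parcel B| = |Parcel A| + |Parcel B| − 2·|Parcel A∩Parcel B| = 37 + 4.5 − 6 = 35.50.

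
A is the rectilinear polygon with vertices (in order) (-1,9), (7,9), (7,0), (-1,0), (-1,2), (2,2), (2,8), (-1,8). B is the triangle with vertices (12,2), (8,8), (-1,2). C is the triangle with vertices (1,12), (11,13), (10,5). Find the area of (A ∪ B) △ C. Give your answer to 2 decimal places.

106.26

|A ∪ B| = 74.6667.
|(A ∪ B) ∩ C| = 3.9524.
|(A ∪ B) △ C| = 74.6667 + 39.5 − 7.9048 = 106.26.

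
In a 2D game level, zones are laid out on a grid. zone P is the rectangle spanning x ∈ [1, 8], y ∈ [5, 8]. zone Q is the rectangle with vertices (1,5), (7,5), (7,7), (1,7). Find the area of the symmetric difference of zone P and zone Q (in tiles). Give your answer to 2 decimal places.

|zone P∩zone Q|: x∈[1,7], y∈[5,7] → 6·2 = 12.
|zone P △ zone Q| = |zone P| + |zone Q| − 2·|zone P∩zone Q| = 21 + 12 − 24 = 9.00.

9.00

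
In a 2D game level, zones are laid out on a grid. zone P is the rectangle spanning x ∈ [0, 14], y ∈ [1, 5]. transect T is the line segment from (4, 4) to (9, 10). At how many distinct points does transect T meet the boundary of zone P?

1

The segment meets the boundary at (4.833,5).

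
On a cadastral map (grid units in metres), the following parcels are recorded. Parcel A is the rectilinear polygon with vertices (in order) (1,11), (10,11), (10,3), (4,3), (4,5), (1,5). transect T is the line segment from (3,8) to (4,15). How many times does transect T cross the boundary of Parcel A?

The segment meets the boundary at (3.429,11).

1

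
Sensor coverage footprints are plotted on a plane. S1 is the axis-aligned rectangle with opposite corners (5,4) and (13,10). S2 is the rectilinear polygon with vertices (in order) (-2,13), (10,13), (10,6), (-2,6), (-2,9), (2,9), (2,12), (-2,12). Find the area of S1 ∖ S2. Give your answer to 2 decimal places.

28.00

|S1| = 48, |S1∩S2| = 20.
|S1 ∖ S2| = |S1| − |S1∩S2| = 48 − 20 = 28.00.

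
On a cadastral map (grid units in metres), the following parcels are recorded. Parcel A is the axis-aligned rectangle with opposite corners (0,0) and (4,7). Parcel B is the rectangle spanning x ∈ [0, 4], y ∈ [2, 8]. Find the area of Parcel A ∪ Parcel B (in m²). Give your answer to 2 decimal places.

By inclusion–exclusion:
Individual areas: |Parcel A| = 28, |Parcel B| = 24.
|Parcel A∩Parcel B|: x∈[0,4], y∈[2,7] → 4·5 = 20.
|Parcel A ∪ Parcel B| = 52 − 20 = 32.00.

32.00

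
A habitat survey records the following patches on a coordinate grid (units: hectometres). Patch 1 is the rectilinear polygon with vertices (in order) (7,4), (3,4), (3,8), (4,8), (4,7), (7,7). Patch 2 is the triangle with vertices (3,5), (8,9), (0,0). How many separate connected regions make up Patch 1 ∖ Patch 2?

2

Patch 1 ∖ Patch 2 splits into 2 disjoint pieces (area 6.3333, area 3.5).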